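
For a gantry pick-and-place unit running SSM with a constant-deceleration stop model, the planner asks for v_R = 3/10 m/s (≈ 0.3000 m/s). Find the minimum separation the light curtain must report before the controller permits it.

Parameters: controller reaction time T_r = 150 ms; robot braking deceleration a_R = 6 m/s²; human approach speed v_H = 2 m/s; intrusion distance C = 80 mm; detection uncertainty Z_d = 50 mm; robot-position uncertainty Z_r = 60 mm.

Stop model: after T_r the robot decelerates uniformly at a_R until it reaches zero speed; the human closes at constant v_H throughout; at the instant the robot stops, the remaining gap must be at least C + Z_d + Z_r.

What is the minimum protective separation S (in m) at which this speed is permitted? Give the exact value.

T_s = v_R/a_R = (3/10)/6 = 0.0500 s
robot covers v_R·T_r = 0.3000·0.1500 = 0.0450 m before braking
robot covers 0.3000·0.0500 − ½·6.0000·0.0500² = 0.0075 m while stopping
human over T_r+T_s: 2.0000·(0.1500+0.0500) = 0.4000 m
C+Z_d+Z_r = 0.0800+0.0500+0.0600 = 0.1900 m
S_min ≈ 0.0450+0.0075+0.4000+0.1900  ⇒  S_min = 257/400 m

S_min = 257/400 m = 0.6425 m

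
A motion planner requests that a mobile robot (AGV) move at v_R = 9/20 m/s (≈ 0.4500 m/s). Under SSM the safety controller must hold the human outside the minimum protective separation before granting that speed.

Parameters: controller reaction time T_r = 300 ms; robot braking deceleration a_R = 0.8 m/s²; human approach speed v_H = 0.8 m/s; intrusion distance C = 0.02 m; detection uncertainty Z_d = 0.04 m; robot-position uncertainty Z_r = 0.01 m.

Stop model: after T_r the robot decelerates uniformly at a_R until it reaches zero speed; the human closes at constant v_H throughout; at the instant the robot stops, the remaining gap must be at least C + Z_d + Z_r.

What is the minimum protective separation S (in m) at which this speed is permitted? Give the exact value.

S_min = 3269/3200 m = 1.0216 m

braking lasts T_s = (9/20)/(4/5) = 0.5625 s
reaction-phase robot travel = 0.4500·0.3000 = 0.1350 m
braking distance = 0.4500²/(2·0.8000) = 0.1266 m
person approaches 0.8000·(0.3000+0.5625) = 0.6900 m
margins: 0.0200+0.0400+0.0100 = 0.0700 m
S_min ≈ 0.1350+0.1266+0.6900+0.0700  ⇒  S_min = 3269/3200 m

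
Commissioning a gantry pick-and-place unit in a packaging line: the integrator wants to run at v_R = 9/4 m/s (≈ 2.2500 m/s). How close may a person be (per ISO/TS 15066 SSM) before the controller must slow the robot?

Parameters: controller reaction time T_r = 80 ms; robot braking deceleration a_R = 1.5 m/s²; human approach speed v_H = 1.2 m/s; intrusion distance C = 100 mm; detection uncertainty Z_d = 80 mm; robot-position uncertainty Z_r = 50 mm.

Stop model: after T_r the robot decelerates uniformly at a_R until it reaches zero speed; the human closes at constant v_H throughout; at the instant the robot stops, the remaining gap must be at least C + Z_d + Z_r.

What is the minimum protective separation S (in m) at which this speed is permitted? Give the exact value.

braking lasts T_s = (9/4)/(3/2) = 1.5000 s
robot covers v_R·T_r = 2.2500·0.0800 = 0.1800 m before braking
robot under decel: 2.2500²/(2·1.5000) = 1.6875 m
person approaches 1.2000·(0.0800+1.5000) = 1.8960 m
residual clearance needed = 0.1000+0.0800+0.0500 = 0.2300 m
S_min ≈ 0.1800+1.6875+1.8960+0.2300  ⇒  S_min = 7987/2000 m

S_min = 7987/2000 m = 3.9935 m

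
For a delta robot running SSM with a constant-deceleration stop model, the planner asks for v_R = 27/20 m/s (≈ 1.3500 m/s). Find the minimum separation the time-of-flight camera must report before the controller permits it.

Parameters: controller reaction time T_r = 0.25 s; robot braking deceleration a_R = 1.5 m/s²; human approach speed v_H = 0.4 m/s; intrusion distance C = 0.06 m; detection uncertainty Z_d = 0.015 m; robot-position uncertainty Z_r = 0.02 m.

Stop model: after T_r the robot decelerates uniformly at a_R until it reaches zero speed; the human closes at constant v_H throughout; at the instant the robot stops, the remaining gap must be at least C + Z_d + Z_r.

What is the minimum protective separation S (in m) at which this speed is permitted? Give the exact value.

S_min = 3/2 m = 1.5000 m

braking lasts T_s = (27/20)/(3/2) = 0.9000 s
robot covers v_R·T_r = 1.3500·0.2500 = 0.3375 m before braking
robot covers 1.3500·0.9000 − ½·1.5000·0.9000² = 0.6075 m while stopping
human closes 0.4000·1.1500 = 0.4600 m
residual clearance needed = 0.0600+0.0150+0.0200 = 0.0950 m
S_min ≈ 0.3375+0.6075+0.4600+0.0950  ⇒  S_min = 3/2 m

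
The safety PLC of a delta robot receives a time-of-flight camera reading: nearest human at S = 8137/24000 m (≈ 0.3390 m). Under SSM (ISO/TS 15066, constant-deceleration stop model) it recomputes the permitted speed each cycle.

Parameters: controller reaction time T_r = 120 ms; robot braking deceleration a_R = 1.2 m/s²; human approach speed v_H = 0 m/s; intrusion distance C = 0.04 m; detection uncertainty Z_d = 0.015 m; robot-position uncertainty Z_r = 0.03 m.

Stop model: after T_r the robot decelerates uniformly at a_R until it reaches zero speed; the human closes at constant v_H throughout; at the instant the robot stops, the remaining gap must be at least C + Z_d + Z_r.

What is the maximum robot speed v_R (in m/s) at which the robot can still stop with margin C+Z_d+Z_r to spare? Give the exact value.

at the boundary: (5/12)·v² + (3/25)·v + (-6097/24000) = 0
  disc = (3/25)² − 4·(5/12)·(-6097/24000) = 157609/360000 ; √disc = 397/600
  v_R = (−(3/25) + 397/600) / (2·(5/12)) = 13/20 m/s
check:
T_s = v_R/a_R = (13/20)/(6/5) = 0.5417 s
reaction-phase robot travel = 0.6500·0.1200 = 0.0780 m
robot covers 0.6500·0.5417 − ½·1.2000·0.5417² = 0.1760 m while stopping
person approaches 0.0000·(0.1200+0.5417) = 0.0000 m
C+Z_d+Z_r = 0.0400+0.0150+0.0300 = 0.0850 m
sum ≈ 0.0780+0.1760+0.0000+0.0850 ≈ 0.3390 m = S ✓

v_R_max = 13/20 m/s = 0.6500 m/s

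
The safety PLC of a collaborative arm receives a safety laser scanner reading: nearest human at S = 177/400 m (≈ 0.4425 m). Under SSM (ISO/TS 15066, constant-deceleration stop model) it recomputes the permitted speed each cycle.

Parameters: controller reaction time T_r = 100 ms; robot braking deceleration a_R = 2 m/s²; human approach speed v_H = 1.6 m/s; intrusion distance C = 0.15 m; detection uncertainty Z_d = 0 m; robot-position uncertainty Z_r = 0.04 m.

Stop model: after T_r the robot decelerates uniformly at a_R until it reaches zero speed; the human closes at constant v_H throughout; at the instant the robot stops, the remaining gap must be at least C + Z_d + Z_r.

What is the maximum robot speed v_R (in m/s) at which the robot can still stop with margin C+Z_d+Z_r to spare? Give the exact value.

v_R_max = 1/10 m/s = 0.1000 m/s

at the boundary: (1/4)·v² + (9/10)·v + (-37/400) = 0
  disc = (9/10)² − 4·(1/4)·(-37/400) = 361/400 ; √disc = 19/20
  v_R = (−(9/10) + 19/20) / (2·(1/4)) = 1/10 m/s
check:
braking lasts T_s = (1/10)/2 = 0.0500 s
robot in T_r: 0.1000·0.1000 = 0.0100 m
braking distance = 0.1000²/(2·2.0000) = 0.0025 m
human over T_r+T_s: 1.6000·(0.1000+0.0500) = 0.2400 m
margins: 0.1500+0.0000+0.0400 = 0.1900 m
sum ≈ 0.0100+0.0025+0.2400+0.1900 ≈ 0.4425 m = S ✓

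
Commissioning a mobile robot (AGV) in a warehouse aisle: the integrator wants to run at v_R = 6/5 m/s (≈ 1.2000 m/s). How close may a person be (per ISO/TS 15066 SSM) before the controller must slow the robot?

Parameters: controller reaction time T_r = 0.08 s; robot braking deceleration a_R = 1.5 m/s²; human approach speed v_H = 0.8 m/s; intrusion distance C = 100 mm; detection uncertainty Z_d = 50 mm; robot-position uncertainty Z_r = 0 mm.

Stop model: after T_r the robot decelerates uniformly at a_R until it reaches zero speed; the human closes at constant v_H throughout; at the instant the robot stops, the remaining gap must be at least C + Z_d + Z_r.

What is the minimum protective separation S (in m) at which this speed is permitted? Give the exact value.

S_min = 143/100 m = 1.4300 m

braking lasts T_s = (6/5)/(3/2) = 0.8000 s
robot covers v_R·T_r = 1.2000·0.0800 = 0.0960 m before braking
robot covers 1.2000·0.8000 − ½·1.5000·0.8000² = 0.4800 m while stopping
person approaches 0.8000·(0.0800+0.8000) = 0.7040 m
margins: 0.1000+0.0500+0.0000 = 0.1500 m
S_min ≈ 0.0960+0.4800+0.7040+0.1500  ⇒  S_min = 143/100 m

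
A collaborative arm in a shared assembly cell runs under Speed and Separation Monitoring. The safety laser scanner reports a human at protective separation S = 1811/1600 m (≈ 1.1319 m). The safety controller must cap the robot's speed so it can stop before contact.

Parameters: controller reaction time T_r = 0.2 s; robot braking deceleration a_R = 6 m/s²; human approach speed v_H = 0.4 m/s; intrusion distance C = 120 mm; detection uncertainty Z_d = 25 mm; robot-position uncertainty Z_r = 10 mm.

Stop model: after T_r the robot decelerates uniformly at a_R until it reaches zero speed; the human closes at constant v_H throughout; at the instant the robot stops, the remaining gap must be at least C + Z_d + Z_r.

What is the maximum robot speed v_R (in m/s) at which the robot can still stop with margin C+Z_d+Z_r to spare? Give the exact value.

v_R_max = 41/20 m/s = 2.0500 m/s

collect terms ⇒ (1/12)·v_R² + (4/15)·v_R + (-287/320) = 0
  disc = (4/15)² − 4·(1/12)·(-287/320) = 5329/14400 ; √disc = 73/120
  v_R = (−(4/15) + 73/120) / (2·(1/12)) = 41/20 m/s
check:
stop time T_s = (41/20)/6 = 0.3417 s
robot covers v_R·T_r = 2.0500·0.2000 = 0.4100 m before braking
robot covers 2.0500·0.3417 − ½·6.0000·0.3417² = 0.3502 m while stopping
human over T_r+T_s: 0.4000·(0.2000+0.3417) = 0.2167 m
residual clearance needed = 0.1200+0.0250+0.0100 = 0.1550 m
sum ≈ 0.4100+0.3502+0.2167+0.1550 ≈ 1.1319 m = S ✓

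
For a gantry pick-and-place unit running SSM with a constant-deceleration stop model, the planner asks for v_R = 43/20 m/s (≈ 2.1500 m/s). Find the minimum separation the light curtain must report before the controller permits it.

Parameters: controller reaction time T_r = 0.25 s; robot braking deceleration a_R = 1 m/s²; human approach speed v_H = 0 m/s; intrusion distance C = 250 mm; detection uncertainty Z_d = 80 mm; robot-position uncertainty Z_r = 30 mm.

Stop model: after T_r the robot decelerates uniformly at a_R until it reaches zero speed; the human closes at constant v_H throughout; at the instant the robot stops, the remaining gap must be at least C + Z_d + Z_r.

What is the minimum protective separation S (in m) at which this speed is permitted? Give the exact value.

stop time T_s = (43/20)/1 = 2.1500 s
robot in T_r: 2.1500·0.2500 = 0.5375 m
robot covers 2.1500·2.1500 − ½·1.0000·2.1500² = 2.3112 m while stopping
human over T_r+T_s: 0.0000·(0.2500+2.1500) = 0.0000 m
residual clearance needed = 0.2500+0.0800+0.0300 = 0.3600 m
S_min ≈ 0.5375+2.3112+0.0000+0.3600  ⇒  S_min = 2567/800 m

S_min = 2567/800 m = 3.2088 m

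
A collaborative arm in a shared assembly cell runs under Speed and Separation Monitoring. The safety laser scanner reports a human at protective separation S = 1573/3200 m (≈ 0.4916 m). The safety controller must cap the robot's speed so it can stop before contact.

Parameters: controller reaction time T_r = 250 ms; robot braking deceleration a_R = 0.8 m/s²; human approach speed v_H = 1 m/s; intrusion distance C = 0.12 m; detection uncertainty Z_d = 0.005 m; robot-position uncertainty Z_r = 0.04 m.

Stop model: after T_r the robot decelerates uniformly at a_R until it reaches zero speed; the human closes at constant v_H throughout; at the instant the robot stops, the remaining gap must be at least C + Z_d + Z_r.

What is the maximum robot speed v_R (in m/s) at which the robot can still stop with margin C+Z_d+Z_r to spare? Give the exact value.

at the boundary: (5/8)·v² + (3/2)·v + (-49/640) = 0
  disc = (3/2)² − 4·(5/8)·(-49/640) = 625/256 ; √disc = 25/16
  v_R = (−(3/2) + 25/16) / (2·(5/8)) = 1/20 m/s
check:
stop time T_s = (1/20)/(4/5) = 0.0625 s
reaction-phase robot travel = 0.0500·0.2500 = 0.0125 m
braking distance = 0.0500²/(2·0.8000) = 0.0016 m
person approaches 1.0000·(0.2500+0.0625) = 0.3125 m
residual clearance needed = 0.1200+0.0050+0.0400 = 0.1650 m
sum ≈ 0.0125+0.0016+0.3125+0.1650 ≈ 0.4916 m = S ✓

v_R_max = 1/20 m/s = 0.0500 m/s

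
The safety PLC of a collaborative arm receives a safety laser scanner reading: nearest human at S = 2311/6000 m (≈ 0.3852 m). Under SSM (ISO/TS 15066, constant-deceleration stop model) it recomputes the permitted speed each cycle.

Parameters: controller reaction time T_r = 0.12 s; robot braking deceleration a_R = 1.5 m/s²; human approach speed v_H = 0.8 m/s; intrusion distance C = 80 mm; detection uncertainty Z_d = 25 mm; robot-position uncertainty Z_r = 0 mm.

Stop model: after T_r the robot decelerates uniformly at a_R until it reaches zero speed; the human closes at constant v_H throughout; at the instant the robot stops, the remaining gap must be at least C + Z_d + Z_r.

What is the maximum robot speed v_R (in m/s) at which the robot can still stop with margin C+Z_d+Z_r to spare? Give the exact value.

v_R_max = 1/4 m/s = 0.2500 m/s

at the boundary: (1/3)·v² + (49/75)·v + (-221/1200) = 0
  disc = (49/75)² − 4·(1/3)·(-221/1200) = 1681/2500 ; √disc = 41/50
  v_R = (−(49/75) + 41/50) / (2·(1/3)) = 1/4 m/s
check:
T_s = v_R/a_R = (1/4)/(3/2) = 0.1667 s
reaction-phase robot travel = 0.2500·0.1200 = 0.0300 m
braking distance = 0.2500²/(2·1.5000) = 0.0208 m
human over T_r+T_s: 0.8000·(0.1200+0.1667) = 0.2293 m
C+Z_d+Z_r = 0.0800+0.0250+0.0000 = 0.1050 m
sum ≈ 0.0300+0.0208+0.2293+0.1050 ≈ 0.3852 m = S ✓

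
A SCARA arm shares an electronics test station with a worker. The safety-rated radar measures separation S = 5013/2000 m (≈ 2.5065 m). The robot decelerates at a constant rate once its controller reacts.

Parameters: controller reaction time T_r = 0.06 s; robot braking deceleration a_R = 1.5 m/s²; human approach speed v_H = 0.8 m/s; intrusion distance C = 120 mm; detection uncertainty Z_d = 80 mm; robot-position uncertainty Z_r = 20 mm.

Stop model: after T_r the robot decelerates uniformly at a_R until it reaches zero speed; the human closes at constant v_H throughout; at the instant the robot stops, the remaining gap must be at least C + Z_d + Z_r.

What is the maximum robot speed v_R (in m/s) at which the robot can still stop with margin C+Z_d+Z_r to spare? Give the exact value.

collect terms ⇒ (1/3)·v_R² + (89/150)·v_R + (-4477/2000) = 0
  disc = (89/150)² − 4·(1/3)·(-4477/2000) = 18769/5625 ; √disc = 137/75
  v_R = (−(89/150) + 137/75) / (2·(1/3)) = 37/20 m/s
check:
T_s = v_R/a_R = (37/20)/(3/2) = 1.2333 s
robot covers v_R·T_r = 1.8500·0.0600 = 0.1110 m before braking
braking distance = 1.8500²/(2·1.5000) = 1.1408 m
human closes 0.8000·1.2933 = 1.0347 m
C+Z_d+Z_r = 0.1200+0.0800+0.0200 = 0.2200 m
sum ≈ 0.1110+1.1408+1.0347+0.2200 ≈ 2.5065 m = S ✓

v_R_max = 37/20 m/s = 1.8500 m/s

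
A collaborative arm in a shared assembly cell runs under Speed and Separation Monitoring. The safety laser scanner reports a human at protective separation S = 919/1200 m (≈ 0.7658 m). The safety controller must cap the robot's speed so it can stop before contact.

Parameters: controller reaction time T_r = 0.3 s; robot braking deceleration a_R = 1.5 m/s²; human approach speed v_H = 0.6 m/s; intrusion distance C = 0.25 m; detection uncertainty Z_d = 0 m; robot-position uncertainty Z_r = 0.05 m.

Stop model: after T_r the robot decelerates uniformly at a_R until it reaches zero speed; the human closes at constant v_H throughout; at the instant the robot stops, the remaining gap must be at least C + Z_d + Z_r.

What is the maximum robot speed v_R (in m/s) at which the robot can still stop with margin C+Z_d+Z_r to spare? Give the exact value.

quadratic (1/3)·v² + (7/10)·v + (-343/1200) = 0
  disc = (7/10)² − 4·(1/3)·(-343/1200) = 196/225 ; √disc = 14/15
  v_R = (−(7/10) + 14/15) / (2·(1/3)) = 7/20 m/s
check:
braking lasts T_s = (7/20)/(3/2) = 0.2333 s
reaction-phase robot travel = 0.3500·0.3000 = 0.1050 m
robot under decel: 0.3500²/(2·1.5000) = 0.0408 m
human over T_r+T_s: 0.6000·(0.3000+0.2333) = 0.3200 m
residual clearance needed = 0.2500+0.0000+0.0500 = 0.3000 m
sum ≈ 0.1050+0.0408+0.3200+0.3000 ≈ 0.7658 m = S ✓

v_R_max = 7/20 m/s = 0.3500 m/s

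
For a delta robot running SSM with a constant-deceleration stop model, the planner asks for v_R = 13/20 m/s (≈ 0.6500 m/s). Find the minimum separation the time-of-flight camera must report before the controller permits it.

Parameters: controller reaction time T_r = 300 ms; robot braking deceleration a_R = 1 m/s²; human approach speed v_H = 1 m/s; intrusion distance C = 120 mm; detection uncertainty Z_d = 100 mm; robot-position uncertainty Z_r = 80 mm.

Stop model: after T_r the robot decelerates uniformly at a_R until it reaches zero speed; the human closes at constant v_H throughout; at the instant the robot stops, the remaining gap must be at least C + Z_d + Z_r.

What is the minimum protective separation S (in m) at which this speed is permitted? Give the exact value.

T_s = v_R/a_R = (13/20)/1 = 0.6500 s
reaction-phase robot travel = 0.6500·0.3000 = 0.1950 m
robot under decel: 0.6500²/(2·1.0000) = 0.2112 m
human closes 1.0000·0.9500 = 0.9500 m
margins: 0.1200+0.1000+0.0800 = 0.3000 m
S_min ≈ 0.1950+0.2112+0.9500+0.3000  ⇒  S_min = 53/32 m

S_min = 53/32 m = 1.6562 m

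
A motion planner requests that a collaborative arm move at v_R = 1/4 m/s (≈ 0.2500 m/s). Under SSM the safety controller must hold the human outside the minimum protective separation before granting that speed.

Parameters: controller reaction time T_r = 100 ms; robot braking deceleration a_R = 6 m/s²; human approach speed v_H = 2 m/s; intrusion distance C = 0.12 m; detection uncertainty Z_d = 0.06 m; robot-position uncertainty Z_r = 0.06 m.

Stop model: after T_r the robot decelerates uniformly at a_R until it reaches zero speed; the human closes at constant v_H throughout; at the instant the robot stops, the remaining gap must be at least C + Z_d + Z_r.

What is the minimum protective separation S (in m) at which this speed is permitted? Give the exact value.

S_min = 2657/4800 m = 0.5535 m

T_s = v_R/a_R = (1/4)/6 = 0.0417 s
reaction-phase robot travel = 0.2500·0.1000 = 0.0250 m
robot under decel: 0.2500²/(2·6.0000) = 0.0052 m
human over T_r+T_s: 2.0000·(0.1000+0.0417) = 0.2833 m
residual clearance needed = 0.1200+0.0600+0.0600 = 0.2400 m
S_min ≈ 0.0250+0.0052+0.2833+0.2400  ⇒  S_min = 2657/4800 m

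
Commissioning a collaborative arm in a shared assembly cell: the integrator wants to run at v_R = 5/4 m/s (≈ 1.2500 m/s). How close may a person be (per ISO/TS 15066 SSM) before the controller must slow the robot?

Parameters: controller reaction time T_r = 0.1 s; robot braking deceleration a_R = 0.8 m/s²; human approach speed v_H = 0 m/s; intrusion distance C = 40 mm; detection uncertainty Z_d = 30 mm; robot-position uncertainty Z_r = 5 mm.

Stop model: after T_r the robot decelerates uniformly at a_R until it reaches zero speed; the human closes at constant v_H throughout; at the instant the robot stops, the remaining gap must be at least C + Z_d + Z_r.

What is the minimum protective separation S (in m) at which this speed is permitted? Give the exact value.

braking lasts T_s = (5/4)/(4/5) = 1.5625 s
robot in T_r: 1.2500·0.1000 = 0.1250 m
robot covers 1.2500·1.5625 − ½·0.8000·1.5625² = 0.9766 m while stopping
human closes 0.0000·1.6625 = 0.0000 m
margins: 0.0400+0.0300+0.0050 = 0.0750 m
S_min ≈ 0.1250+0.9766+0.0000+0.0750  ⇒  S_min = 753/640 m

S_min = 753/640 m = 1.1766 m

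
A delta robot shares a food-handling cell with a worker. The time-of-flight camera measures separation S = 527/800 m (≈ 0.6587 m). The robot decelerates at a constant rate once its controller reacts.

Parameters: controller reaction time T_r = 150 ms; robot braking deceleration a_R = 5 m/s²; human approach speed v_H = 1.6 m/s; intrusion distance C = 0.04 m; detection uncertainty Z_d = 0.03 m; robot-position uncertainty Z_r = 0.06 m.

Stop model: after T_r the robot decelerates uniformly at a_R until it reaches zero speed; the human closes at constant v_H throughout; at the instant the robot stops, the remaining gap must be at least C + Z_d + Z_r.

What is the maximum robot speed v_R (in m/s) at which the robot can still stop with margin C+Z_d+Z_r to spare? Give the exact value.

v_R_max = 11/20 m/s = 0.5500 m/s

at the boundary: (1/10)·v² + (47/100)·v + (-231/800) = 0
  disc = (47/100)² − 4·(1/10)·(-231/800) = 841/2500 ; √disc = 29/50
  v_R = (−(47/100) + 29/50) / (2·(1/10)) = 11/20 m/s
check:
T_s = v_R/a_R = (11/20)/5 = 0.1100 s
robot in T_r: 0.5500·0.1500 = 0.0825 m
robot under decel: 0.5500²/(2·5.0000) = 0.0302 m
human closes 1.6000·0.2600 = 0.4160 m
margins: 0.0400+0.0300+0.0600 = 0.1300 m
sum ≈ 0.0825+0.0302+0.4160+0.1300 ≈ 0.6587 m = S ✓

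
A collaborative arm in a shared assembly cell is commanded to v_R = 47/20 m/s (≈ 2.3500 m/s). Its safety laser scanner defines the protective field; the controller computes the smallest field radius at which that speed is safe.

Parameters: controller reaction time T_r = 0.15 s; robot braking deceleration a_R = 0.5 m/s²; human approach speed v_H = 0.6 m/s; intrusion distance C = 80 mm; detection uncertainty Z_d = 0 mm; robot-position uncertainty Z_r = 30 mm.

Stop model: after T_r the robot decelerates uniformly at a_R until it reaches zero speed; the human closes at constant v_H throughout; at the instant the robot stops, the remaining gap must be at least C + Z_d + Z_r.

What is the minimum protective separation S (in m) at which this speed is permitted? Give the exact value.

braking lasts T_s = (47/20)/(1/2) = 4.7000 s
robot covers v_R·T_r = 2.3500·0.1500 = 0.3525 m before braking
robot under decel: 2.3500²/(2·0.5000) = 5.5225 m
human closes 0.6000·4.8500 = 2.9100 m
margins: 0.0800+0.0000+0.0300 = 0.1100 m
S_min ≈ 0.3525+5.5225+2.9100+0.1100  ⇒  S_min = 1779/200 m

S_min = 1779/200 m = 8.8950 m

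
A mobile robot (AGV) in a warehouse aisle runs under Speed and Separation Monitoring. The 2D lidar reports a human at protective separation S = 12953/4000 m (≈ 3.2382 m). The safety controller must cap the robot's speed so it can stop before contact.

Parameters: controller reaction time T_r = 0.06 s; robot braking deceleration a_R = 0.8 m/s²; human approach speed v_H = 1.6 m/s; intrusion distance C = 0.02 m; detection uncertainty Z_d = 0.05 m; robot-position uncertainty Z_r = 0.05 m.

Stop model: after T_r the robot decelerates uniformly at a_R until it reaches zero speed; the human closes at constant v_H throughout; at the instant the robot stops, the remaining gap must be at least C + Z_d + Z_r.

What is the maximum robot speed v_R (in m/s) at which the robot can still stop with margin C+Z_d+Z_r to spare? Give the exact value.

collect terms ⇒ (5/8)·v_R² + (103/50)·v_R + (-12089/4000) = 0
  disc = (103/50)² − 4·(5/8)·(-12089/4000) = 471969/40000 ; √disc = 687/200
  v_R = (−(103/50) + 687/200) / (2·(5/8)) = 11/10 m/s
check:
stop time T_s = (11/10)/(4/5) = 1.3750 s
robot in T_r: 1.1000·0.0600 = 0.0660 m
robot under decel: 1.1000²/(2·0.8000) = 0.7562 m
person approaches 1.6000·(0.0600+1.3750) = 2.2960 m
residual clearance needed = 0.0200+0.0500+0.0500 = 0.1200 m
sum ≈ 0.0660+0.7562+2.2960+0.1200 ≈ 3.2382 m = S ✓

v_R_max = 11/10 m/s = 1.1000 m/s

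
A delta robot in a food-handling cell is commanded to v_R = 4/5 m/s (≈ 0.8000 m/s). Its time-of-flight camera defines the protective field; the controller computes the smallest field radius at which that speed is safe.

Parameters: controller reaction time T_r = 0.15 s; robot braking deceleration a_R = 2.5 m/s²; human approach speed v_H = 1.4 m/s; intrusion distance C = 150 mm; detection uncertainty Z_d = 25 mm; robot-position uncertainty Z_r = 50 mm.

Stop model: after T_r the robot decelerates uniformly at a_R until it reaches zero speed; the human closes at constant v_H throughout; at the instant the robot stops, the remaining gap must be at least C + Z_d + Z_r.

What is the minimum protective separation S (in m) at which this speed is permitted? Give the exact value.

stop time T_s = (4/5)/(5/2) = 0.3200 s
robot covers v_R·T_r = 0.8000·0.1500 = 0.1200 m before braking
robot under decel: 0.8000²/(2·2.5000) = 0.1280 m
person approaches 1.4000·(0.1500+0.3200) = 0.6580 m
C+Z_d+Z_r = 0.1500+0.0250+0.0500 = 0.2250 m
S_min ≈ 0.1200+0.1280+0.6580+0.2250  ⇒  S_min = 1131/1000 m

S_min = 1131/1000 m = 1.1310 m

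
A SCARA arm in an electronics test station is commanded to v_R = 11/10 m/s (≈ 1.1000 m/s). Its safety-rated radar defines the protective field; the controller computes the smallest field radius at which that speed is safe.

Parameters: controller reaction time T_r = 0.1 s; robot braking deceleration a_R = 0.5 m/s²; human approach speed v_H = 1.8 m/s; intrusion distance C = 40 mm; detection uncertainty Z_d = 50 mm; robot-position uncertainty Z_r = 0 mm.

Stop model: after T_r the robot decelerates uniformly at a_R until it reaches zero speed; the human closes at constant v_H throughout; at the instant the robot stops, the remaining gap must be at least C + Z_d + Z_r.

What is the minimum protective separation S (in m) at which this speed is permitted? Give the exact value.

S_min = 111/20 m = 5.5500 m

T_s = v_R/a_R = (11/10)/(1/2) = 2.2000 s
reaction-phase robot travel = 1.1000·0.1000 = 0.1100 m
robot covers 1.1000·2.2000 − ½·0.5000·2.2000² = 1.2100 m while stopping
human over T_r+T_s: 1.8000·(0.1000+2.2000) = 4.1400 m
margins: 0.0400+0.0500+0.0000 = 0.0900 m
S_min ≈ 0.1100+1.2100+4.1400+0.0900  ⇒  S_min = 111/20 m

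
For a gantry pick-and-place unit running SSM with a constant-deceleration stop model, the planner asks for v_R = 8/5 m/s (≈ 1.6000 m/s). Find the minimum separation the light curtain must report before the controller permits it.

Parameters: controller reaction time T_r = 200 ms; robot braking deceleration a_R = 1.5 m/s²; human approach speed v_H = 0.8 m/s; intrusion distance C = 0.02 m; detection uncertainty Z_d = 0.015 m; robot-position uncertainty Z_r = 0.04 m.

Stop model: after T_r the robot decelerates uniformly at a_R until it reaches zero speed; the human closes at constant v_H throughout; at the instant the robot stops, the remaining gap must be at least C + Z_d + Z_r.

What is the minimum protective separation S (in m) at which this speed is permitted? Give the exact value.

stop time T_s = (8/5)/(3/2) = 1.0667 s
robot in T_r: 1.6000·0.2000 = 0.3200 m
robot under decel: 1.6000²/(2·1.5000) = 0.8533 m
human closes 0.8000·1.2667 = 1.0133 m
margins: 0.0200+0.0150+0.0400 = 0.0750 m
S_min ≈ 0.3200+0.8533+1.0133+0.0750  ⇒  S_min = 1357/600 m

S_min = 1357/600 m = 2.2617 m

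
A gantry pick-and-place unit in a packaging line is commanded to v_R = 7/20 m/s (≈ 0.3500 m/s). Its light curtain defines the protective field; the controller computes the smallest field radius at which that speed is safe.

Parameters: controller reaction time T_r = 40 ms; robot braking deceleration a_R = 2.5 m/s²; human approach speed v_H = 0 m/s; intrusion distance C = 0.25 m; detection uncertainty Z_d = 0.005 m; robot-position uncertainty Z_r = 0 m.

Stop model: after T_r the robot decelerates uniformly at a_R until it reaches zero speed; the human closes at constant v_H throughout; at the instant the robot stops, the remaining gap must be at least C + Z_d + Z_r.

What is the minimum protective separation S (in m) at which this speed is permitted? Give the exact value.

stop time T_s = (7/20)/(5/2) = 0.1400 s
reaction-phase robot travel = 0.3500·0.0400 = 0.0140 m
braking distance = 0.3500²/(2·2.5000) = 0.0245 m
human over T_r+T_s: 0.0000·(0.0400+0.1400) = 0.0000 m
residual clearance needed = 0.2500+0.0050+0.0000 = 0.2550 m
S_min ≈ 0.0140+0.0245+0.0000+0.2550  ⇒  S_min = 587/2000 m

S_min = 587/2000 m = 0.2935 m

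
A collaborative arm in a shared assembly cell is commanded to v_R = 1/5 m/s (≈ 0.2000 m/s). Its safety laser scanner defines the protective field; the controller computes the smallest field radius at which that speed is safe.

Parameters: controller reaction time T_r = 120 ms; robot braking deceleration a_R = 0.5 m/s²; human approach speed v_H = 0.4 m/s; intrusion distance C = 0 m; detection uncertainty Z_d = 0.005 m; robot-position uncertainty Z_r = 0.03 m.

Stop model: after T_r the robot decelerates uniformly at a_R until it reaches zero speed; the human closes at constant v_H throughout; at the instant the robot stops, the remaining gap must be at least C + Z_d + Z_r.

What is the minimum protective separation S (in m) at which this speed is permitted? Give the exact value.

T_s = v_R/a_R = (1/5)/(1/2) = 0.4000 s
robot covers v_R·T_r = 0.2000·0.1200 = 0.0240 m before braking
braking distance = 0.2000²/(2·0.5000) = 0.0400 m
human closes 0.4000·0.5200 = 0.2080 m
C+Z_d+Z_r = 0.0000+0.0050+0.0300 = 0.0350 m
S_min ≈ 0.0240+0.0400+0.2080+0.0350  ⇒  S_min = 307/1000 m

S_min = 307/1000 m = 0.3070 m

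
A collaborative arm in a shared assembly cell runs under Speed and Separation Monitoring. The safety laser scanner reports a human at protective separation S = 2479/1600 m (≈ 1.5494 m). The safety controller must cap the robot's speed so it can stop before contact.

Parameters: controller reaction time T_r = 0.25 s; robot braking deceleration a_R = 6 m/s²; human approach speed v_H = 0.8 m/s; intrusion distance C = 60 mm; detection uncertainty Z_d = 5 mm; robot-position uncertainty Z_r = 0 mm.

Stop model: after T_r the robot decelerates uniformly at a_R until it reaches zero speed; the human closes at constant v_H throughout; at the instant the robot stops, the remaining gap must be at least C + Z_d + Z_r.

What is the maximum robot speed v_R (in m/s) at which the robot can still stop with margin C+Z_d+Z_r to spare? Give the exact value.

v_R_max = 9/4 m/s = 2.2500 m/s

at the boundary: (1/12)·v² + (23/60)·v + (-411/320) = 0
  disc = (23/60)² − 4·(1/12)·(-411/320) = 8281/14400 ; √disc = 91/120
  v_R = (−(23/60) + 91/120) / (2·(1/12)) = 9/4 m/s
check:
stop time T_s = (9/4)/6 = 0.3750 s
robot covers v_R·T_r = 2.2500·0.2500 = 0.5625 m before braking
robot covers 2.2500·0.3750 − ½·6.0000·0.3750² = 0.4219 m while stopping
human closes 0.8000·0.6250 = 0.5000 m
C+Z_d+Z_r = 0.0600+0.0050+0.0000 = 0.0650 m
sum ≈ 0.5625+0.4219+0.5000+0.0650 ≈ 1.5494 m = S ✓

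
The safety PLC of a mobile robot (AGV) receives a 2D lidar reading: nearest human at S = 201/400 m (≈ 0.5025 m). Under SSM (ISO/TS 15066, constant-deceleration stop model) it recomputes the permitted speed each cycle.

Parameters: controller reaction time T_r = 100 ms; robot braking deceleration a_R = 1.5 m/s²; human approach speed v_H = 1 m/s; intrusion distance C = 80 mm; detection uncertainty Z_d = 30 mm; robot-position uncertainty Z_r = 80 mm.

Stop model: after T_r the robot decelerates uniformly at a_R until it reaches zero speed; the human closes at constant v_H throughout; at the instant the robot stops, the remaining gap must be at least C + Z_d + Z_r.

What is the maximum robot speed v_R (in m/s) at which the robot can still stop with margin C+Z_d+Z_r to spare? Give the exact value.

at the boundary: (1/3)·v² + (23/30)·v + (-17/80) = 0
  disc = (23/30)² − 4·(1/3)·(-17/80) = 196/225 ; √disc = 14/15
  v_R = (−(23/30) + 14/15) / (2·(1/3)) = 1/4 m/s
check:
braking lasts T_s = (1/4)/(3/2) = 0.1667 s
robot in T_r: 0.2500·0.1000 = 0.0250 m
braking distance = 0.2500²/(2·1.5000) = 0.0208 m
person approaches 1.0000·(0.1000+0.1667) = 0.2667 m
C+Z_d+Z_r = 0.0800+0.0300+0.0800 = 0.1900 m
sum ≈ 0.0250+0.0208+0.2667+0.1900 ≈ 0.5025 m = S ✓

v_R_max = 1/4 m/s = 0.2500 m/s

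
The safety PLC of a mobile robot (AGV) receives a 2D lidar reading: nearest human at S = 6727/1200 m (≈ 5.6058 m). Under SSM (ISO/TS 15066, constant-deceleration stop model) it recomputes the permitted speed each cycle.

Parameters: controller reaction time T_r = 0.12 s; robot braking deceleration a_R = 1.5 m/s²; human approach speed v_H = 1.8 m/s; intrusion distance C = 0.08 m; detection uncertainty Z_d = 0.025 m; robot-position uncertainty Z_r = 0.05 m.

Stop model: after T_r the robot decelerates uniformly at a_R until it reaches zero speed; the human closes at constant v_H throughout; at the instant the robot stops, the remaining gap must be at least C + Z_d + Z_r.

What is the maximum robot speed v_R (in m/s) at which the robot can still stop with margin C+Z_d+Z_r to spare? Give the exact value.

v_R_max = 49/20 m/s = 2.4500 m/s

quadratic (1/3)·v² + (33/25)·v + (-31409/6000) = 0
  disc = (33/25)² − 4·(1/3)·(-31409/6000) = 196249/22500 ; √disc = 443/150
  v_R = (−(33/25) + 443/150) / (2·(1/3)) = 49/20 m/s
check:
T_s = v_R/a_R = (49/20)/(3/2) = 1.6333 s
reaction-phase robot travel = 2.4500·0.1200 = 0.2940 m
robot under decel: 2.4500²/(2·1.5000) = 2.0008 m
human closes 1.8000·1.7533 = 3.1560 m
margins: 0.0800+0.0250+0.0500 = 0.1550 m
sum ≈ 0.2940+2.0008+3.1560+0.1550 ≈ 5.6058 m = S ✓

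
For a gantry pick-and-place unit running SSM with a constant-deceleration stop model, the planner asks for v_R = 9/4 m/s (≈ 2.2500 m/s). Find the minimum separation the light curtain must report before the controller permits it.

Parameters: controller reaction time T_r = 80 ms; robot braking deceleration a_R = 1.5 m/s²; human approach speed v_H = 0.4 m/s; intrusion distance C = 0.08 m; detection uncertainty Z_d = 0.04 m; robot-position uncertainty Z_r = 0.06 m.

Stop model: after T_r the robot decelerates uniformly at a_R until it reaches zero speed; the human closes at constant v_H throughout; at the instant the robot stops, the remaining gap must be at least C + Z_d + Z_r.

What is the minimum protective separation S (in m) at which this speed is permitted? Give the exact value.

S_min = 5359/2000 m = 2.6795 m

braking lasts T_s = (9/4)/(3/2) = 1.5000 s
robot covers v_R·T_r = 2.2500·0.0800 = 0.1800 m before braking
robot under decel: 2.2500²/(2·1.5000) = 1.6875 m
human over T_r+T_s: 0.4000·(0.0800+1.5000) = 0.6320 m
residual clearance needed = 0.0800+0.0400+0.0600 = 0.1800 m
S_min ≈ 0.1800+1.6875+0.6320+0.1800  ⇒  S_min = 5359/2000 m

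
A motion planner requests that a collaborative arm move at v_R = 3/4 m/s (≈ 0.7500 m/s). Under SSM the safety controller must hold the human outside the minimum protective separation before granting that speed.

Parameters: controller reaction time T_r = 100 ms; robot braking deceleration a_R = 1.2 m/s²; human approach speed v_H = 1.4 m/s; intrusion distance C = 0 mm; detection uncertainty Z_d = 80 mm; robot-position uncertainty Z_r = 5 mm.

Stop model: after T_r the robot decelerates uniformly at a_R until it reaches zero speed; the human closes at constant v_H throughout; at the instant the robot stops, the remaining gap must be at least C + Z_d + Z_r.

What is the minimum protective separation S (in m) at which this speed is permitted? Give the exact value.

S_min = 451/320 m = 1.4094 m

stop time T_s = (3/4)/(6/5) = 0.6250 s
robot in T_r: 0.7500·0.1000 = 0.0750 m
robot covers 0.7500·0.6250 − ½·1.2000·0.6250² = 0.2344 m while stopping
human closes 1.4000·0.7250 = 1.0150 m
residual clearance needed = 0.0000+0.0800+0.0050 = 0.0850 m
S_min ≈ 0.0750+0.2344+1.0150+0.0850  ⇒  S_min = 451/320 m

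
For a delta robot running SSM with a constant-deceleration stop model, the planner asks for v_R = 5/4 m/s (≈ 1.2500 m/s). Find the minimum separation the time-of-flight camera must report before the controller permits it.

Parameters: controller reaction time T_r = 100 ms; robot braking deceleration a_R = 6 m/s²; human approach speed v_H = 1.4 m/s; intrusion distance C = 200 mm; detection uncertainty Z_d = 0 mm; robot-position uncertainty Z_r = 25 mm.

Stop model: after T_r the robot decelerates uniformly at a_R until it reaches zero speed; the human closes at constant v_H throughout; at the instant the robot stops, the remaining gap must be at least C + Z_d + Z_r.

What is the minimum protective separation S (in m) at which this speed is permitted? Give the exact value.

braking lasts T_s = (5/4)/6 = 0.2083 s
robot covers v_R·T_r = 1.2500·0.1000 = 0.1250 m before braking
robot under decel: 1.2500²/(2·6.0000) = 0.1302 m
human over T_r+T_s: 1.4000·(0.1000+0.2083) = 0.4317 m
C+Z_d+Z_r = 0.2000+0.0000+0.0250 = 0.2250 m
S_min ≈ 0.1250+0.1302+0.4317+0.2250  ⇒  S_min = 1459/1600 m

S_min = 1459/1600 m = 0.9119 m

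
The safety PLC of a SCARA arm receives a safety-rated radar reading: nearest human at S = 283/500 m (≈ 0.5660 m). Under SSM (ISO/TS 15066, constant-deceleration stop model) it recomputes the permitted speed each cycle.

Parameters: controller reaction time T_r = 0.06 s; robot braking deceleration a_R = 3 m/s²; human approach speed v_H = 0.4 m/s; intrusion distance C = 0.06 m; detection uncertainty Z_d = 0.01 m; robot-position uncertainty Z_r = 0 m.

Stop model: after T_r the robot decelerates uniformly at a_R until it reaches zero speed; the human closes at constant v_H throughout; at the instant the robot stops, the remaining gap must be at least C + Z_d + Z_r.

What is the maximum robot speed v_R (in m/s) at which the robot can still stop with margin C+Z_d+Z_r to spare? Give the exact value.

v_R_max = 6/5 m/s = 1.2000 m/s

at the boundary: (1/6)·v² + (29/150)·v + (-59/125) = 0
  disc = (29/150)² − 4·(1/6)·(-59/125) = 7921/22500 ; √disc = 89/150
  v_R = (−(29/150) + 89/150) / (2·(1/6)) = 6/5 m/s
check:
braking lasts T_s = (6/5)/3 = 0.4000 s
robot covers v_R·T_r = 1.2000·0.0600 = 0.0720 m before braking
braking distance = 1.2000²/(2·3.0000) = 0.2400 m
human closes 0.4000·0.4600 = 0.1840 m
C+Z_d+Z_r = 0.0600+0.0100+0.0000 = 0.0700 m
sum ≈ 0.0720+0.2400+0.1840+0.0700 ≈ 0.5660 m = S ✓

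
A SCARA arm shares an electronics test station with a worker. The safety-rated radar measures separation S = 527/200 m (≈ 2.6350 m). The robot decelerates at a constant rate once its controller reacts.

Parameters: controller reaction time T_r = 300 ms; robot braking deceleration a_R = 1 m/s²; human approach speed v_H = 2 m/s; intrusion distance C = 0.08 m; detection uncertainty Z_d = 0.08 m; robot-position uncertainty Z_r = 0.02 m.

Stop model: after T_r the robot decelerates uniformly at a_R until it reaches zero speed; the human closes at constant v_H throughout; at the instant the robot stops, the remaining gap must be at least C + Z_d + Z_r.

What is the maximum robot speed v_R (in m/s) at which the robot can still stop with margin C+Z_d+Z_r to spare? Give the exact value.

v_R_max = 7/10 m/s = 0.7000 m/s

at the boundary: (1/2)·v² + (23/10)·v + (-371/200) = 0
  disc = (23/10)² − 4·(1/2)·(-371/200) = 9 ; √disc = 3
  v_R = (−(23/10) + 3) / (2·(1/2)) = 7/10 m/s
check:
braking lasts T_s = (7/10)/1 = 0.7000 s
robot in T_r: 0.7000·0.3000 = 0.2100 m
braking distance = 0.7000²/(2·1.0000) = 0.2450 m
person approaches 2.0000·(0.3000+0.7000) = 2.0000 m
residual clearance needed = 0.0800+0.0800+0.0200 = 0.1800 m
sum ≈ 0.2100+0.2450+2.0000+0.1800 ≈ 2.6350 m = S ✓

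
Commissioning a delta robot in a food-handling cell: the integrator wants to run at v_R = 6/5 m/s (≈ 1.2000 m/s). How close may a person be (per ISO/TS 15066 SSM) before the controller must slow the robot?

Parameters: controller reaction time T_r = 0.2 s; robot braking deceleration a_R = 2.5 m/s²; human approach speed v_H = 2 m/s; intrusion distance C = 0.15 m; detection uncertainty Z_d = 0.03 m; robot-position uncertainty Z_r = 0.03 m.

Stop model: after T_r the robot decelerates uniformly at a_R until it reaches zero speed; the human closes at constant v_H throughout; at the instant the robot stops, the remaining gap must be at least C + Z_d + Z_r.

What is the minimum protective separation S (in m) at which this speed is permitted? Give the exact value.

S_min = 1049/500 m = 2.0980 m

stop time T_s = (6/5)/(5/2) = 0.4800 s
robot in T_r: 1.2000·0.2000 = 0.2400 m
robot under decel: 1.2000²/(2·2.5000) = 0.2880 m
human closes 2.0000·0.6800 = 1.3600 m
C+Z_d+Z_r = 0.1500+0.0300+0.0300 = 0.2100 m
S_min ≈ 0.2400+0.2880+1.3600+0.2100  ⇒  S_min = 1049/500 m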